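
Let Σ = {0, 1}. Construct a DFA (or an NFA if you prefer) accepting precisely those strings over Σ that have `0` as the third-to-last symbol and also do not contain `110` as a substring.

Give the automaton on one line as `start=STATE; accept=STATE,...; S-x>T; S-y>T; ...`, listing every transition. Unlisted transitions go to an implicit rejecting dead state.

start=q0; accept=q7,q8,q9,q10; q0-0>q1; q0-1>q2; q1-0>q3; q1-1>q4; q2-0>q5; q2-1>q6; q3-0>q7; q3-1>q8; q4-0>q9; q4-1>q10; q5-0>q11; q5-1>q12; q6-0>q13; q6-1>q14; q7-0>q7; q7-1>q8; q8-0>q9; q8-1>q10; q9-0>q11; q9-1>q12; q10-0>q13; q10-1>q14; q11-0>q7; q11-1>q8; q12-0>q9; q12-1>q10; q13-0>q15; q13-1>q16; q14-0>q13; q14-1>q14; q15-0>q17; q15-1>q18; q16-0>q19; q16-1>q20; q17-0>q17; q17-1>q18; q18-0>q19; q18-1>q20; q19-0>q15; q19-1>q16; q20-0>q13; q20-1>q21; q21-0>q13; q21-1>q21

Build one automaton per condition and run them in lockstep. The first has 15 states tracking the last 3 symbols read; the second has 4 states tracking partial matches of the forbidden pattern `110`. A product state is a pair (one from each), accepting exactly when both do.
With 22 states:
          0    1  
>  q0     q1   q2 
   q1     q3   q4 
   q2     q5   q6 
   q3     q7   q8 
   q4     q9  q10 
   q5    q11  q12 
   q6    q13  q14 
 * q7     q7   q8 
 * q8     q9  q10 
 * q9    q11  q12 
 * q10   q13  q14 
   q11    q7   q8 
   q12    q9  q10 
   q13   q15  q16 
   q14   q13  q14 
   q15   q17  q18 
   q16   q19  q20 
   q17   q17  q18 
   q18   q19  q20 
   q19   q15  q16 
   q20   q13  q21 
   q21   q13  q21 
(> = start, * = accepting)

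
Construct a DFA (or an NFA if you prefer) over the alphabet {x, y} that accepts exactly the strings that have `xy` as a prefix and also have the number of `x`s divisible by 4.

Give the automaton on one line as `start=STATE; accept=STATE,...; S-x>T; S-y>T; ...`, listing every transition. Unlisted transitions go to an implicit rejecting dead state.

start=S0; accept=S6; S0-x>S1; S0-y>S2; S1-x>S2; S1-y>S3; S2-x>S2; S2-y>S2; S3-x>S4; S3-y>S3; S4-x>S5; S4-y>S4; S5-x>S6; S5-y>S5; S6-x>S3; S6-y>S6

Build one automaton per condition and run them in lockstep. One (4 states) tracks whether the input so far still matches the prefix `xy`; the other (4 states) tracks the count of `x`s modulo 4. Each combined state is a pair, one component from each; accept when both components accept. Minimizing collapses redundant product states.
A 7-state machine:
        x   y  
>  S0   S1  S2 
   S1   S2  S3 
   S2   S2  S2 
   S3   S4  S3 
   S4   S5  S4 
   S5   S6  S5 
 * S6   S3  S6 
(> = start, * = accepting)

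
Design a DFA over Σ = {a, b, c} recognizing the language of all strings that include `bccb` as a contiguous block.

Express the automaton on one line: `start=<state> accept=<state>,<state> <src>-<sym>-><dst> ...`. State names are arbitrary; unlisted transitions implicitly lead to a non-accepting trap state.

States q0..q3 record the length of the longest prefix of `bccb` that matches the current input suffix. Reaching q4 means `bccb` has been seen, and we stay there forever. Accept from q4.
        a   b   c  
>  q0   q0  q1  q0 
   q1   q0  q1  q2 
   q2   q0  q1  q3 
   q3   q0  q4  q0 
 * q4   q4  q4  q4 
(> = start, * = accepting)

start=q0 accept=q4 q0-a->q0 q0-b->q1 q0-c->q0 q1-a->q0 q1-b->q1 q1-c->q2 q2-a->q0 q2-b->q1 q2-c->q3 q3-a->q0 q3-b->q4 q3-c->q0 q4-a->q4 q4-b->q4 q4-c->q4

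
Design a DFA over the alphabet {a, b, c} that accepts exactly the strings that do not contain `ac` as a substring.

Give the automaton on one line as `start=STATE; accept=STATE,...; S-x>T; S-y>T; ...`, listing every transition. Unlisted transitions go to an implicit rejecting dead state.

start=q0; accept=q0,q1; q0-a>q1; q0-b>q0; q0-c>q0; q1-a>q1; q1-b>q0; q1-c>q2; q2-a>q2; q2-b>q2; q2-c>q2

Track partial matches of the forbidden pattern `ac`. State q2 is a dead state reached once `ac` has occurred; every other state accepts. q0 means no part of `ac` is currently matched.
A 3-state machine:
        a   b   c  
>* q0   q1  q0  q0 
 * q1   q1  q0  q2 
   q2   q2  q2  q2 
(> = start, * = accepting)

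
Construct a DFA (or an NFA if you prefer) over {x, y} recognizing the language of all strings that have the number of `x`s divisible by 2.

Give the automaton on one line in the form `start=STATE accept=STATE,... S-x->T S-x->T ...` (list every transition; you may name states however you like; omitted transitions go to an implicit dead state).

Keep the running count of `x`s modulo 2: each `x` advances along the cycle A → B → A while other symbols loop. Accept at A.
2 states suffice.
       x  y 
>* A   B  A 
   B   A  B 
(> = start, * = accepting)

start=A accept=A A-x->B A-y->A B-x->A B-y->B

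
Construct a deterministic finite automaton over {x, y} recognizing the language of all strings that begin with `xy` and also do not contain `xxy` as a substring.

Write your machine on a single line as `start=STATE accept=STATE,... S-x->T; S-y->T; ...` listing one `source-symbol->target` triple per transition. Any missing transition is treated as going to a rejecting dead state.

Build one automaton per condition and run them in lockstep. One (4 states) tracks whether the input so far still matches the prefix `xy`; the other (4 states) tracks partial matches of the forbidden pattern `xxy`. Each combined state is a pair, one component from each; accept when both components accept.
10 states suffice.
        x   y  
>  q0   q1  q2 
   q1   q3  q4 
   q2   q5  q2 
   q3   q3  q6 
 * q4   q7  q4 
   q5   q3  q2 
   q6   q6  q6 
 * q7   q8  q4 
 * q8   q8  q9 
   q9   q9  q9 
(> = start, * = accepting)

start=q0; accept=q4,q7,q8; q0-x->q1; q0-y->q2; q1-x->q3; q1-y->q4; q2-x->q5; q2-y->q2; q3-x->q3; q3-y->q6; q4-x->q7; q4-y->q4; q5-x->q3; q5-y->q2; q6-x->q6; q6-y->q6; q7-x->q8; q7-y->q4; q8-x->q8; q8-y->q9; q9-x->q9; q9-y->q9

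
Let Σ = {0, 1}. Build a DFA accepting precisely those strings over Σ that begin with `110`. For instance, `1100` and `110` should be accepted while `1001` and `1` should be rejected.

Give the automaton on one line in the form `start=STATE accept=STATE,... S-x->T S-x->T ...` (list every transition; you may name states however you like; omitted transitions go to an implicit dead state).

start=q0 accept=q3 q0-0->q4 q0-1->q1 q1-0->q4 q1-1->q2 q2-0->q3 q2-1->q4 q3-0->q3 q3-1->q3 q4-0->q4 q4-1->q4

Check the first 3 symbols one by one: q0 through q2 record how many have matched `110` so far; any wrong symbol goes to the dead state q4. After all 3 match we enter the accepting sink q3.
        0   1  
>  q0   q4  q1 
   q1   q4  q2 
   q2   q3  q4 
 * q3   q3  q3 
   q4   q4  q4 
(> = start, * = accepting)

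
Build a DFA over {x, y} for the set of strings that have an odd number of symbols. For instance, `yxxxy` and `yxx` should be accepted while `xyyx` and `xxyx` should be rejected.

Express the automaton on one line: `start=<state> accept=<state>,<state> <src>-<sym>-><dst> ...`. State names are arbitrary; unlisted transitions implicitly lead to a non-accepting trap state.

Only the length mod 2 matters, so use a 2-cycle: from any state, every input symbol moves to the next state, wrapping q1 back to q0. Mark q1 accepting.
With 2 states:
        x   y  
>  q0   q1  q1 
 * q1   q0  q0 
(> = start, * = accepting)

start=q0 accept=q1 q0-x->q1 q0-y->q1 q1-x->q0 q1-y->q0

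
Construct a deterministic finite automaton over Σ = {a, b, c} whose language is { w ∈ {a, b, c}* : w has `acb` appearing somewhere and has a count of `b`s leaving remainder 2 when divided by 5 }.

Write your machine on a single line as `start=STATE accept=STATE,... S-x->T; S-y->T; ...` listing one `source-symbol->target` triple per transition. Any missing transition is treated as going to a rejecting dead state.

Build one automaton per condition and run them in lockstep. The first has 4 states tracking whether and how much of `acb` has been seen; the second has 5 states tracking the count of `b`s modulo 5. A product state is a pair (one from each), accepting exactly when both do.
          a    b    c  
>  s0     s1   s2   s0 
   s1     s1   s2   s3 
   s2     s4   s5   s2 
   s3     s1   s6   s0 
   s4     s4   s5   s7 
   s5     s8   s9   s5 
   s6     s6  s10   s6 
   s7     s4  s10   s2 
   s8     s8   s9  s11 
   s9    s12  s13   s9 
 * s10   s10  s14  s10 
   s11    s8  s14   s5 
   s12   s12  s13  s15 
   s13   s16   s0  s13 
   s14   s14  s17  s14 
   s15   s12  s17   s9 
   s16   s16   s0  s18 
   s17   s17  s19  s17 
   s18   s16  s19  s13 
   s19   s19   s6  s19 
(> = start, * = accepting)

start=s0; accept=s10; s0-a->s1; s0-b->s2; s0-c->s0; s1-a->s1; s1-b->s2; s1-c->s3; s2-a->s4; s2-b->s5; s2-c->s2; s3-a->s1; s3-b->s6; s3-c->s0; s4-a->s4; s4-b->s5; s4-c->s7; s5-a->s8; s5-b->s9; s5-c->s5; s6-a->s6; s6-b->s10; s6-c->s6; s7-a->s4; s7-b->s10; s7-c->s2; s8-a->s8; s8-b->s9; s8-c->s11; s9-a->s12; s9-b->s13; s9-c->s9; s10-a->s10; s10-b->s14; s10-c->s10; s11-a->s8; s11-b->s14; s11-c->s5; s12-a->s12; s12-b->s13; s12-c->s15; s13-a->s16; s13-b->s0; s13-c->s13; s14-a->s14; s14-b->s17; s14-c->s14; s15-a->s12; s15-b->s17; s15-c->s9; s16-a->s16; s16-b->s0; s16-c->s18; s17-a->s17; s17-b->s19; s17-c->s17; s18-a->s16; s18-b->s19; s18-c->s13; s19-a->s19; s19-b->s6; s19-c->s19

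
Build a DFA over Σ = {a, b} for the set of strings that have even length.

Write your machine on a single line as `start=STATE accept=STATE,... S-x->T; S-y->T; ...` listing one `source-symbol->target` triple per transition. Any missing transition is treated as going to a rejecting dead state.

Count input length modulo 2: every symbol advances one step around the cycle S0 → S1 → S0. Accept at S0.
With 2 states:
        a   b  
>* S0   S1  S1 
   S1   S0  S0 
(> = start, * = accepting)

start=S0; accept=S0; S0-a->S1; S0-b->S1; S1-a->S0; S1-b->S0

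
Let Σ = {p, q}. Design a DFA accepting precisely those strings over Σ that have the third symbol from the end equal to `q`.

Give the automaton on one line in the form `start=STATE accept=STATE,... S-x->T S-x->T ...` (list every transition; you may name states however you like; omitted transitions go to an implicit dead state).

start=s0 accept=s11,s12,s13,s14 s0-p->s1 s0-q->s2 s1-p->s3 s1-q->s4 s2-p->s5 s2-q->s6 s3-p->s7 s3-q->s8 s4-p->s9 s4-q->s10 s5-p->s11 s5-q->s12 s6-p->s13 s6-q->s14 s7-p->s7 s7-q->s8 s8-p->s9 s8-q->s10 s9-p->s11 s9-q->s12 s10-p->s13 s10-q->s14 s11-p->s7 s11-q->s8 s12-p->s9 s12-q->s10 s13-p->s11 s13-q->s12 s14-p->s13 s14-q->s14

Because acceptance depends on a position counted from the end, the machine has to buffer the most recent 3 symbols. Make each state the string of the last up-to-3 symbols read; on input `x` shift the window left and append `x`. Accept when the buffered window has length 3 and begins with `q`.
A 15-state machine:
          p    q  
>  s0     s1   s2 
   s1     s3   s4 
   s2     s5   s6 
   s3     s7   s8 
   s4     s9  s10 
   s5    s11  s12 
   s6    s13  s14 
   s7     s7   s8 
   s8     s9  s10 
   s9    s11  s12 
   s10   s13  s14 
 * s11    s7   s8 
 * s12    s9  s10 
 * s13   s11  s12 
 * s14   s13  s14 
(> = start, * = accepting)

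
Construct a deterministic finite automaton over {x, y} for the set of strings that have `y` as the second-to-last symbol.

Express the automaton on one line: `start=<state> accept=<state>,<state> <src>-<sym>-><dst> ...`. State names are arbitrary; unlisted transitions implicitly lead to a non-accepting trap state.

Because acceptance depends on a position counted from the end, the machine has to buffer the most recent 2 symbols. Make each state the string of the last up-to-2 symbols read; on input `x` shift the window left and append `x`. Accept when the buffered window has length 2 and begins with `y`.
        x   y  
>  q0   q1  q2 
   q1   q3  q4 
   q2   q5  q6 
   q3   q3  q4 
   q4   q5  q6 
 * q5   q3  q4 
 * q6   q5  q6 
(> = start, * = accepting)

start=q0 accept=q5,q6 q0-x->q1 q0-y->q2 q1-x->q3 q1-y->q4 q2-x->q5 q2-y->q6 q3-x->q3 q3-y->q4 q4-x->q5 q4-y->q6 q5-x->q3 q5-y->q4 q6-x->q5 q6-y->q6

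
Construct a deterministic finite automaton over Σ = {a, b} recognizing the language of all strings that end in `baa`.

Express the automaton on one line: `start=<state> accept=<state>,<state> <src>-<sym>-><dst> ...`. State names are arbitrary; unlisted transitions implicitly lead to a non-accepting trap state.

start=q0 accept=q3 q0-a->q0 q0-b->q1 q1-a->q2 q1-b->q1 q2-a->q3 q2-b->q1 q3-a->q0 q3-b->q1

Remember how much of `baa` the current input suffix matches. State q0 means no match yet; q1 means the last symbol is `b`; q2 means the last 2 symbols are `ba`; q3 means the last 3 symbols are `baa`. Only q3 accepts. On a mismatch, fall back to the longest proper suffix that is still a prefix of `baa`.
4 states suffice.
        a   b  
>  q0   q0  q1 
   q1   q2  q1 
   q2   q3  q1 
 * q3   q0  q1 
(> = start, * = accepting)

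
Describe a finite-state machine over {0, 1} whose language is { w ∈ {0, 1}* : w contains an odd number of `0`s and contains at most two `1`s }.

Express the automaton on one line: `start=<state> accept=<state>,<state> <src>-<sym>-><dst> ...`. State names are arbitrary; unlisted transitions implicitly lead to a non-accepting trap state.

start=q0 accept=q1,q3,q5 q0-0->q1 q0-1->q2 q1-0->q0 q1-1->q3 q2-0->q3 q2-1->q4 q3-0->q2 q3-1->q5 q4-0->q5 q4-1->q6 q5-0->q4 q5-1->q6 q6-0->q6 q6-1->q6

Build one automaton per condition and run them in lockstep. The first has 2 states tracking the count of `0`s modulo 2; the second has 4 states tracking the count of `1`s, saturating at 3. A product state is a pair (one from each), accepting exactly when both do. Equivalent product states are then merged.
        0   1  
>  q0   q1  q2 
 * q1   q0  q3 
   q2   q3  q4 
 * q3   q2  q5 
   q4   q5  q6 
 * q5   q4  q6 
   q6   q6  q6 
(> = start, * = accepting)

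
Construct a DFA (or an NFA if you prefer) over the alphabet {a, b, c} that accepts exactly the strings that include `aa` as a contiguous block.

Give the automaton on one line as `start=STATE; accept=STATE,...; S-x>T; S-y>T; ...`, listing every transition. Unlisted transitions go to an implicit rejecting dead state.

Track how much of `aa` has been matched so far: state q0 is no progress, q2 is the absorbing accept state reached once `aa` has occurred. Intermediate states record partial matches; on a mismatch, fall back to the longest reusable overlap.
3 states suffice.
        a   b   c  
>  q0   q1  q0  q0 
   q1   q2  q0  q0 
 * q2   q2  q2  q2 
(> = start, * = accepting)

start=q0; accept=q2; q0-a>q1; q0-b>q0; q0-c>q0; q1-a>q2; q1-b>q0; q1-c>q0; q2-a>q2; q2-b>q2; q2-c>q2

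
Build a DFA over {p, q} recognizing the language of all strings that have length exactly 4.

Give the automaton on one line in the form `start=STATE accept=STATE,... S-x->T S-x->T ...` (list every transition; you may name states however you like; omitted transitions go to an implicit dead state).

We only need to distinguish lengths 0, 1, …, 4, and '>4'. Chain s0 → s1 → s2 → s3 → s4 → s5 on every symbol, with s5 looping. Accepting states: {s4}.
        p   q  
>  s0   s1  s1 
   s1   s2  s2 
   s2   s3  s3 
   s3   s4  s4 
 * s4   s5  s5 
   s5   s5  s5 
(> = start, * = accepting)

start=s0 accept=s4 s0-p->s1 s0-q->s1 s1-p->s2 s1-q->s2 s2-p->s3 s2-q->s3 s3-p->s4 s3-q->s4 s4-p->s5 s4-q->s5 s5-p->s5 s5-q->s5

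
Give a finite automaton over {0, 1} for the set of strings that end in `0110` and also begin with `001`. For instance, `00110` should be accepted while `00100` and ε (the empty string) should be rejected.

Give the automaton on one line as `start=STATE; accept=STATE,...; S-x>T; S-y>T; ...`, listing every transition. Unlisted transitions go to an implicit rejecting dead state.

start=S0; accept=S11; S0-0>S1; S0-1>S2; S1-0>S3; S1-1>S4; S2-0>S5; S2-1>S2; S3-0>S5; S3-1>S6; S4-0>S5; S4-1>S7; S5-0>S5; S5-1>S4; S6-0>S8; S6-1>S9; S7-0>S10; S7-1>S2; S8-0>S8; S8-1>S6; S9-0>S11; S9-1>S12; S10-0>S5; S10-1>S4; S11-0>S8; S11-1>S6; S12-0>S8; S12-1>S12

Build one automaton per condition and run them in lockstep. The first has 5 states tracking how much of the suffix `0110` has currently been matched; the second has 5 states tracking whether the input so far still matches the prefix `001`. A product state is a pair (one from each), accepting exactly when both do.
          0    1  
>  S0     S1   S2 
   S1     S3   S4 
   S2     S5   S2 
   S3     S5   S6 
   S4     S5   S7 
   S5     S5   S4 
   S6     S8   S9 
   S7    S10   S2 
   S8     S8   S6 
   S9    S11  S12 
   S10    S5   S4 
 * S11    S8   S6 
   S12    S8  S12 
(> = start, * = accepting)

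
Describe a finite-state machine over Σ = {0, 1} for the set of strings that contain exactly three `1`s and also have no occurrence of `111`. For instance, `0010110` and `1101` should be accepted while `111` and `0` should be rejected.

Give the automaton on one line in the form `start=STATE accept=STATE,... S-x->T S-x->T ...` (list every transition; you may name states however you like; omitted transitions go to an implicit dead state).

start=s0 accept=s6 s0-0->s0 s0-1->s1 s1-0->s2 s1-1->s3 s2-0->s2 s2-1->s4 s3-0->s4 s3-1->s5 s4-0->s4 s4-1->s6 s5-0->s5 s5-1->s5 s6-0->s6 s6-1->s5

Build one automaton per condition and run them in lockstep. The first has 5 states tracking the count of `1`s, saturating at 4; the second has 4 states tracking partial matches of the forbidden pattern `111`. A product state is a pair (one from each), accepting exactly when both do. After merging equivalent states the machine shrinks.
A 7-state machine:
        0   1  
>  s0   s0  s1 
   s1   s2  s3 
   s2   s2  s4 
   s3   s4  s5 
   s4   s4  s6 
   s5   s5  s5 
 * s6   s6  s5 
(> = start, * = accepting)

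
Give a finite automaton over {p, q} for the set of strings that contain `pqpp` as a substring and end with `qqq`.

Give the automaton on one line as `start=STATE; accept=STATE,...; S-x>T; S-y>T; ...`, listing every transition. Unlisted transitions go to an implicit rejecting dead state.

Build one automaton per condition and run them in lockstep. The first has 5 states tracking whether and how much of `pqpp` has been seen; the second has 4 states tracking how much of the suffix `qqq` has currently been matched. A product state is a pair (one from each), accepting exactly when both do.
          p    q  
>  s0     s1   s2 
   s1     s1   s3 
   s2     s1   s4 
   s3     s5   s4 
   s4     s1   s6 
   s5     s7   s3 
   s6     s1   s6 
   s7     s7   s8 
   s8     s7   s9 
   s9     s7  s10 
 * s10    s7  s10 
(> = start, * = accepting)

start=s0; accept=s10; s0-p>s1; s0-q>s2; s1-p>s1; s1-q>s3; s2-p>s1; s2-q>s4; s3-p>s5; s3-q>s4; s4-p>s1; s4-q>s6; s5-p>s7; s5-q>s3; s6-p>s1; s6-q>s6; s7-p>s7; s7-q>s8; s8-p>s7; s8-q>s9; s9-p>s7; s9-q>s10; s10-p>s7; s10-q>s10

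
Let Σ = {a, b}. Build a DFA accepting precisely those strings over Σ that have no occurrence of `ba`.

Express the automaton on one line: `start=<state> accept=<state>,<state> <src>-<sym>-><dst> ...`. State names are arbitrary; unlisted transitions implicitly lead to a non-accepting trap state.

Track partial matches of the forbidden pattern `ba`. State q2 is a dead state reached once `ba` has occurred; every other state accepts. q0 means no part of `ba` is currently matched.
A 3-state machine:
        a   b  
>* q0   q0  q1 
 * q1   q2  q1 
   q2   q2  q2 
(> = start, * = accepting)

start=q0 accept=q0,q1 q0-a->q0 q0-b->q1 q1-a->q2 q1-b->q1 q2-a->q2 q2-b->q2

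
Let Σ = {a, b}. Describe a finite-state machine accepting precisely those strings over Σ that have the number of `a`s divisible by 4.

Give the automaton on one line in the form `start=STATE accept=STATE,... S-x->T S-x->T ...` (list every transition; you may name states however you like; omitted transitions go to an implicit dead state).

start=q0 accept=q0 q0-a->q1 q0-b->q0 q1-a->q2 q1-b->q1 q2-a->q3 q2-b->q2 q3-a->q0 q3-b->q3

The only thing that matters is how many `a`s have appeared, reduced mod 4. Use one state per residue: q0 for 0, …, q3 for 3. Reading `a` moves to the next residue; anything else stays put. q0 is accepting.
        a   b  
>* q0   q1  q0 
   q1   q2  q1 
   q2   q3  q2 
   q3   q0  q3 
(> = start, * = accepting)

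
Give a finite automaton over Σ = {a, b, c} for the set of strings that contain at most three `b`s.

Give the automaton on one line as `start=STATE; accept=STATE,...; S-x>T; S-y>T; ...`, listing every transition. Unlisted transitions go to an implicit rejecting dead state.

start=q0; accept=q0,q1,q2,q3; q0-a>q0; q0-b>q1; q0-c>q0; q1-a>q1; q1-b>q2; q1-c>q1; q2-a>q2; q2-b>q3; q2-c>q2; q3-a>q3; q3-b>q4; q3-c>q3; q4-a>q4; q4-b>q4; q4-c>q4

Only the number of `b`s matters, and only up to 4. Make a chain q0 → q1 → q2 → q3 → q4 advanced by each `b` (with q4 absorbing); every other symbol self-loops. The accepting set is {q0, q1, q2, q3}.
        a   b   c  
>* q0   q0  q1  q0 
 * q1   q1  q2  q1 
 * q2   q2  q3  q2 
 * q3   q3  q4  q3 
   q4   q4  q4  q4 
(> = start, * = accepting)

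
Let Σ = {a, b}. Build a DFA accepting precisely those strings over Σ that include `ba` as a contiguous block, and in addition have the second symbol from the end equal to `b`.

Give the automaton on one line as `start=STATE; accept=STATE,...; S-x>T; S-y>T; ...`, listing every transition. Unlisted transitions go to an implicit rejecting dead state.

Run two small machines in parallel and take their product. The first has 3 states tracking whether and how much of `ba` has been seen; the second has 7 states tracking the last 2 symbols read. A product state is a pair (one from each), accepting exactly when both do. After merging equivalent states the machine shrinks.
        a   b  
>  q0   q0  q1 
   q1   q2  q1 
 * q2   q3  q4 
   q3   q3  q4 
   q4   q2  q5 
 * q5   q2  q5 
(> = start, * = accepting)

start=q0; accept=q2,q5; q0-a>q0; q0-b>q1; q1-a>q2; q1-b>q1; q2-a>q3; q2-b>q4; q3-a>q3; q3-b>q4; q4-a>q2; q4-b>q5; q5-a>q2; q5-b>q5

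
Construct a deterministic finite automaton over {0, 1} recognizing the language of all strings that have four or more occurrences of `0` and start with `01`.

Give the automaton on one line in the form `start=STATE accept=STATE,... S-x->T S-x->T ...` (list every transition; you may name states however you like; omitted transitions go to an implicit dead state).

Build one automaton per condition and run them in lockstep. The first has 6 states tracking the count of `0`s, saturating at 5; the second has 4 states tracking whether the input so far still matches the prefix `01`. A product state is a pair (one from each), accepting exactly when both do.
          0    1  
>  q0     q1   q2 
   q1     q3   q4 
   q2     q5   q2 
   q3     q6   q3 
   q4     q7   q4 
   q5     q3   q5 
   q6     q8   q6 
   q7     q9   q7 
   q8    q10   q8 
   q9    q11   q9 
   q10   q10  q10 
 * q11   q12  q11 
 * q12   q12  q12 
(> = start, * = accepting)

start=q0 accept=q11,q12 q0-0->q1 q0-1->q2 q1-0->q3 q1-1->q4 q2-0->q5 q2-1->q2 q3-0->q6 q3-1->q3 q4-0->q7 q4-1->q4 q5-0->q3 q5-1->q5 q6-0->q8 q6-1->q6 q7-0->q9 q7-1->q7 q8-0->q10 q8-1->q8 q9-0->q11 q9-1->q9 q10-0->q10 q10-1->q10 q11-0->q12 q11-1->q11 q12-0->q12 q12-1->q12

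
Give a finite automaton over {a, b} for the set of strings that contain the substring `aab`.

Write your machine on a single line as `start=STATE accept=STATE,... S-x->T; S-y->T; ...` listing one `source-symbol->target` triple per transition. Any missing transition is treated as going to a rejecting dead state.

Track how much of `aab` has been matched so far: state S0 is no progress, S3 is the absorbing accept state reached once `aab` has occurred. Intermediate states record partial matches; on a mismatch, fall back to the longest reusable overlap.
        a   b  
>  S0   S1  S0 
   S1   S2  S0 
   S2   S2  S3 
 * S3   S3  S3 
(> = start, * = accepting)

start=S0; accept=S3; S0-a->S1; S0-b->S0; S1-a->S2; S1-b->S0; S2-a->S2; S2-b->S3; S3-a->S3; S3-b->S3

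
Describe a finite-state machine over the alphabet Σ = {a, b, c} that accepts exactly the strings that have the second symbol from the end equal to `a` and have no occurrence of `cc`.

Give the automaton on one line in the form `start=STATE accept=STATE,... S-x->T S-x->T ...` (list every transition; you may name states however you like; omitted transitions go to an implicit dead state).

start=q0 accept=q4,q5,q6 q0-a->q1 q0-b->q2 q0-c->q3 q1-a->q4 q1-b->q5 q1-c->q6 q2-a->q7 q2-b->q8 q2-c->q9 q3-a->q10 q3-b->q11 q3-c->q12 q4-a->q4 q4-b->q5 q4-c->q6 q5-a->q7 q5-b->q8 q5-c->q9 q6-a->q10 q6-b->q11 q6-c->q12 q7-a->q4 q7-b->q5 q7-c->q6 q8-a->q7 q8-b->q8 q8-c->q9 q9-a->q10 q9-b->q11 q9-c->q12 q10-a->q4 q10-b->q5 q10-c->q6 q11-a->q7 q11-b->q8 q11-c->q9 q12-a->q13 q12-b->q14 q12-c->q12 q13-a->q15 q13-b->q16 q13-c->q17 q14-a->q18 q14-b->q19 q14-c->q20 q15-a->q15 q15-b->q16 q15-c->q17 q16-a->q18 q16-b->q19 q16-c->q20 q17-a->q13 q17-b->q14 q17-c->q12 q18-a->q15 q18-b->q16 q18-c->q17 q19-a->q18 q19-b->q19 q19-c->q20 q20-a->q13 q20-b->q14 q20-c->q12

Build one automaton per condition and run them in lockstep. One (13 states) tracks the last 2 symbols read; the other (3 states) tracks partial matches of the forbidden pattern `cc`. Each combined state is a pair, one component from each; accept when both components accept.
A 21-state machine:
          a    b    c  
>  q0     q1   q2   q3 
   q1     q4   q5   q6 
   q2     q7   q8   q9 
   q3    q10  q11  q12 
 * q4     q4   q5   q6 
 * q5     q7   q8   q9 
 * q6    q10  q11  q12 
   q7     q4   q5   q6 
   q8     q7   q8   q9 
   q9    q10  q11  q12 
   q10    q4   q5   q6 
   q11    q7   q8   q9 
   q12   q13  q14  q12 
   q13   q15  q16  q17 
   q14   q18  q19  q20 
   q15   q15  q16  q17 
   q16   q18  q19  q20 
   q17   q13  q14  q12 
   q18   q15  q16  q17 
   q19   q18  q19  q20 
   q20   q13  q14  q12 
(> = start, * = accepting)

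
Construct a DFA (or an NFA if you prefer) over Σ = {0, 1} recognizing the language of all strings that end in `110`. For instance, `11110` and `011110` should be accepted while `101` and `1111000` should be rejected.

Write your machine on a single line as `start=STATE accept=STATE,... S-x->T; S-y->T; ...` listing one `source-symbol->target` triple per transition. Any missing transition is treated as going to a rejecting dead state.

Let each state record the length of the longest suffix of the input read so far that is also a prefix of `110`. q1 means the last symbol is `1`; q2 means the last 2 symbols are `11`; q3 means the last 3 symbols are `110`. Accept only at q3, where the string currently ends in `110`.
A 4-state machine:
        0   1  
>  q0   q0  q1 
   q1   q0  q2 
   q2   q3  q2 
 * q3   q0  q1 
(> = start, * = accepting)

start=q0; accept=q3; q0-0->q0; q0-1->q1; q1-0->q0; q1-1->q2; q2-0->q3; q2-1->q2; q3-0->q0; q3-1->q1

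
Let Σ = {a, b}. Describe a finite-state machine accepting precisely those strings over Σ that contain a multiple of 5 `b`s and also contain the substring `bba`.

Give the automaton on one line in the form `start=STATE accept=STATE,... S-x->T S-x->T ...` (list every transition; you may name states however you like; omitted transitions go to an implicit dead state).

Build one automaton per condition and run them in lockstep. The first has 5 states tracking the count of `b`s modulo 5; the second has 4 states tracking whether and how much of `bba` has been seen. A product state is a pair (one from each), accepting exactly when both do.
20 states suffice.
          a    b  
>  S0     S0   S1 
   S1     S2   S3 
   S2     S2   S4 
   S3     S5   S6 
   S4     S7   S6 
   S5     S5   S8 
   S6     S8   S9 
   S7     S7  S10 
   S8     S8  S11 
   S9    S11  S12 
   S10   S13   S9 
   S11   S11  S14 
   S12   S14  S15 
   S13   S13  S16 
 * S14   S14  S17 
   S15   S17   S3 
   S16   S18  S12 
   S17   S17   S5 
   S18   S18  S19 
   S19    S0  S15 
(> = start, * = accepting)

start=S0 accept=S14 S0-a->S0 S0-b->S1 S1-a->S2 S1-b->S3 S2-a->S2 S2-b->S4 S3-a->S5 S3-b->S6 S4-a->S7 S4-b->S6 S5-a->S5 S5-b->S8 S6-a->S8 S6-b->S9 S7-a->S7 S7-b->S10 S8-a->S8 S8-b->S11 S9-a->S11 S9-b->S12 S10-a->S13 S10-b->S9 S11-a->S11 S11-b->S14 S12-a->S14 S12-b->S15 S13-a->S13 S13-b->S16 S14-a->S14 S14-b->S17 S15-a->S17 S15-b->S3 S16-a->S18 S16-b->S12 S17-a->S17 S17-b->S5 S18-a->S18 S18-b->S19 S19-a->S0 S19-b->S15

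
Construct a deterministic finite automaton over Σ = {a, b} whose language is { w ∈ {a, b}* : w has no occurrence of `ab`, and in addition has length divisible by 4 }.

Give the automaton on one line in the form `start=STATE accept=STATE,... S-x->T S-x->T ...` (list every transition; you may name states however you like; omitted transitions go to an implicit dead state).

start=q0 accept=q0,q8 q0-a->q1 q0-b->q2 q1-a->q3 q1-b->q4 q2-a->q3 q2-b->q5 q3-a->q6 q3-b->q4 q4-a->q4 q4-b->q4 q5-a->q6 q5-b->q7 q6-a->q8 q6-b->q4 q7-a->q8 q7-b->q0 q8-a->q1 q8-b->q4

Build one automaton per condition and run them in lockstep. One (3 states) tracks partial matches of the forbidden pattern `ab`; the other (4 states) tracks the input length modulo 4. Each combined state is a pair, one component from each; accept when both components accept. After merging equivalent states the machine shrinks.
With 9 states:
        a   b  
>* q0   q1  q2 
   q1   q3  q4 
   q2   q3  q5 
   q3   q6  q4 
   q4   q4  q4 
   q5   q6  q7 
   q6   q8  q4 
   q7   q8  q0 
 * q8   q1  q4 
(> = start, * = accepting)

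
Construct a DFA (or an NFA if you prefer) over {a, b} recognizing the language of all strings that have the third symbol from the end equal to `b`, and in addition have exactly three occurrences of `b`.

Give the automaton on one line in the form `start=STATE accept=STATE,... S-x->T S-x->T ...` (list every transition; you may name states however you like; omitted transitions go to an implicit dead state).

Handle the two conditions separately and then intersect. One (15 states) tracks the last 3 symbols read; the other (5 states) tracks the count of `b`s, saturating at 4. Each combined state is a pair, one component from each; accept when both components accept. After merging equivalent states the machine shrinks.
A 15-state machine:
          a    b  
>  s0     s0   s1 
   s1     s2   s3 
   s2     s2   s4 
   s3     s5   s6 
   s4     s5   s7 
   s5     s8   s9 
 * s6    s10  s11 
   s7    s10  s11 
   s8     s8  s12 
 * s9    s13  s11 
 * s10   s14  s11 
   s11   s11  s11 
   s12   s13  s11 
   s13   s14  s11 
 * s14   s11  s11 
(> = start, * = accepting)

start=s0 accept=s6,s9,s10,s14 s0-a->s0 s0-b->s1 s1-a->s2 s1-b->s3 s2-a->s2 s2-b->s4 s3-a->s5 s3-b->s6 s4-a->s5 s4-b->s7 s5-a->s8 s5-b->s9 s6-a->s10 s6-b->s11 s7-a->s10 s7-b->s11 s8-a->s8 s8-b->s12 s9-a->s13 s9-b->s11 s10-a->s14 s10-b->s11 s11-a->s11 s11-b->s11 s12-a->s13 s12-b->s11 s13-a->s14 s13-b->s11 s14-a->s11 s14-b->s11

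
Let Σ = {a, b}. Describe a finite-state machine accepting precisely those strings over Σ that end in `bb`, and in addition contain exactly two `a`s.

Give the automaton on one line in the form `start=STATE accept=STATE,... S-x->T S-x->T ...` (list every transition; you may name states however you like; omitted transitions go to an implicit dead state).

Build one automaton per condition and run them in lockstep. One (3 states) tracks how much of the suffix `bb` has currently been matched; the other (4 states) tracks the count of `a`s, saturating at 3. Each combined state is a pair, one component from each; accept when both components accept.
12 states suffice.
          a    b  
>  S0     S1   S2 
   S1     S3   S4 
   S2     S1   S5 
   S3     S6   S7 
   S4     S3   S8 
   S5     S1   S5 
   S6     S6   S9 
   S7     S6  S10 
   S8     S3   S8 
   S9     S6  S11 
 * S10    S6  S10 
   S11    S6  S11 
(> = start, * = accepting)

start=S0 accept=S10 S0-a->S1 S0-b->S2 S1-a->S3 S1-b->S4 S2-a->S1 S2-b->S5 S3-a->S6 S3-b->S7 S4-a->S3 S4-b->S8 S5-a->S1 S5-b->S5 S6-a->S6 S6-b->S9 S7-a->S6 S7-b->S10 S8-a->S3 S8-b->S8 S9-a->S6 S9-b->S11 S10-a->S6 S10-b->S10 S11-a->S6 S11-b->S11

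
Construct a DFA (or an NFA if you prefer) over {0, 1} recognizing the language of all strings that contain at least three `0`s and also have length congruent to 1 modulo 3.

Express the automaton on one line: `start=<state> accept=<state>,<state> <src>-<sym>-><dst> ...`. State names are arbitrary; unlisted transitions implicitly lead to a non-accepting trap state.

start=q0 accept=q9 q0-0->q1 q0-1->q2 q1-0->q3 q1-1->q4 q2-0->q4 q2-1->q5 q3-0->q6 q3-1->q7 q4-0->q7 q4-1->q8 q5-0->q8 q5-1->q0 q6-0->q9 q6-1->q9 q7-0->q9 q7-1->q10 q8-0->q10 q8-1->q1 q9-0->q11 q9-1->q11 q10-0->q11 q10-1->q3 q11-0->q6 q11-1->q6

Build one automaton per condition and run them in lockstep. One (5 states) tracks the count of `0`s, saturating at 4; the other (3 states) tracks the input length modulo 3. Each combined state is a pair, one component from each; accept when both components accept. After merging equivalent states the machine shrinks.
With 12 states:
          0    1  
>  q0     q1   q2 
   q1     q3   q4 
   q2     q4   q5 
   q3     q6   q7 
   q4     q7   q8 
   q5     q8   q0 
   q6     q9   q9 
   q7     q9  q10 
   q8    q10   q1 
 * q9    q11  q11 
   q10   q11   q3 
   q11    q6   q6 
(> = start, * = accepting)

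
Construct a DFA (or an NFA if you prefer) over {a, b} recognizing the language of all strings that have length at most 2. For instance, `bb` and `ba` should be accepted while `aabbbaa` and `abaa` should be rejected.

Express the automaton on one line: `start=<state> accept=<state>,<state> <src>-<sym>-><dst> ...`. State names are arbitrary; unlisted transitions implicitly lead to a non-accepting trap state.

start=q0 accept=q0,q1,q2 q0-a->q1 q0-b->q1 q1-a->q2 q1-b->q2 q2-a->q3 q2-b->q3 q3-a->q3 q3-b->q3

Count input length up to 3: every symbol moves from q0 toward q3, which means 'more than 2' and absorbs. Accept from {q0, q1, q2}.
        a   b  
>* q0   q1  q1 
 * q1   q2  q2 
 * q2   q3  q3 
   q3   q3  q3 
(> = start, * = accepting)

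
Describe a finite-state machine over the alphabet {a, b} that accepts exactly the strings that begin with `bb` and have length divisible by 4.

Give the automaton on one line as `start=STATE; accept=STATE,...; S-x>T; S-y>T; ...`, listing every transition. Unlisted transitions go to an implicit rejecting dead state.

start=q0; accept=q5; q0-a>q1; q0-b>q2; q1-a>q1; q1-b>q1; q2-a>q1; q2-b>q3; q3-a>q4; q3-b>q4; q4-a>q5; q4-b>q5; q5-a>q6; q5-b>q6; q6-a>q3; q6-b>q3

Run two small machines in parallel and take their product. The first has 4 states tracking whether the input so far still matches the prefix `bb`; the second has 4 states tracking the input length modulo 4. A product state is a pair (one from each), accepting exactly when both do. Equivalent product states are then merged.
With 7 states:
        a   b  
>  q0   q1  q2 
   q1   q1  q1 
   q2   q1  q3 
   q3   q4  q4 
   q4   q5  q5 
 * q5   q6  q6 
   q6   q3  q3 
(> = start, * = accepting)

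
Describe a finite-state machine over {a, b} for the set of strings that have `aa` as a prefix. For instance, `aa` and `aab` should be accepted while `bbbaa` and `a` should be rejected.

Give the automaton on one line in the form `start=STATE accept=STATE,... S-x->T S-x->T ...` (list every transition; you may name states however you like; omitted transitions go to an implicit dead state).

Walk along `aa` while the input agrees: from q0 take `a` to q1, and so on. Any deviation drops to the rejecting sink q3. Once q2 is reached the prefix is confirmed and every continuation is accepted.
        a   b  
>  q0   q1  q3 
   q1   q2  q3 
 * q2   q2  q2 
   q3   q3  q3 
(> = start, * = accepting)

start=q0 accept=q2 q0-a->q1 q0-b->q3 q1-a->q2 q1-b->q3 q2-a->q2 q2-b->q2 q3-a->q3 q3-b->q3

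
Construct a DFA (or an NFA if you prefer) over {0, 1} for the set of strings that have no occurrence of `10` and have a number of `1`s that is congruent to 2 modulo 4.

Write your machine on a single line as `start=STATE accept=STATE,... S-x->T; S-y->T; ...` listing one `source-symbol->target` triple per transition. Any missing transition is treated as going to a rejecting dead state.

Build one automaton per condition and run them in lockstep. The first has 3 states tracking partial matches of the forbidden pattern `10`; the second has 4 states tracking the count of `1`s modulo 4. A product state is a pair (one from each), accepting exactly when both do.
        0   1  
>  q0   q0  q1 
   q1   q2  q3 
   q2   q2  q4 
 * q3   q4  q5 
   q4   q4  q6 
   q5   q6  q7 
   q6   q6  q8 
   q7   q8  q1 
   q8   q8  q2 
(> = start, * = accepting)

start=q0; accept=q3; q0-0->q0; q0-1->q1; q1-0->q2; q1-1->q3; q2-0->q2; q2-1->q4; q3-0->q4; q3-1->q5; q4-0->q4; q4-1->q6; q5-0->q6; q5-1->q7; q6-0->q6; q6-1->q8; q7-0->q8; q7-1->q1; q8-0->q8; q8-1->q2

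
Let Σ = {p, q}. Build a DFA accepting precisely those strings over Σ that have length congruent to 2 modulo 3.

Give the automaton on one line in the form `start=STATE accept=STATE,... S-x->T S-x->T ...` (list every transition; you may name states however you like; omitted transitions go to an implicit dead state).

start=S0 accept=S2 S0-p->S1 S0-q->S1 S1-p->S2 S1-q->S2 S2-p->S0 S2-q->S0

Count input length modulo 3: every symbol advances one step around the cycle S0 → S1 → S2 → S0. Accept at S2.
3 states suffice.
        p   q  
>  S0   S1  S1 
   S1   S2  S2 
 * S2   S0  S0 
(> = start, * = accepting)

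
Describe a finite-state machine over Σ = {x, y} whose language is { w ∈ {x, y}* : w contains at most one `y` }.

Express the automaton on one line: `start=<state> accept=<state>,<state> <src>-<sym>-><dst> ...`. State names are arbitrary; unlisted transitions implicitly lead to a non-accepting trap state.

Count `y`s, saturating at 2: state A means no `y` yet, B means one `y` seen, C means more than one. Each `y` increments (capped at C); other symbols loop. Accept from {A, B}.
A 3-state machine:
       x  y 
>* A   A  B 
 * B   B  C 
   C   C  C 
(> = start, * = accepting)

start=A accept=A,B A-x->A A-y->B B-x->B B-y->C C-x->C C-y->C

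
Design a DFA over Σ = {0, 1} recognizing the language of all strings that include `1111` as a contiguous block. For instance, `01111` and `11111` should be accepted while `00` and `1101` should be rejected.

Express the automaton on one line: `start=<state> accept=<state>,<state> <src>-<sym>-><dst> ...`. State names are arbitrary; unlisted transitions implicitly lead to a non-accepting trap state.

Track how much of `1111` has been matched so far: state s0 is no progress, s4 is the absorbing accept state reached once `1111` has occurred. Intermediate states record partial matches; on a mismatch, fall back to the longest reusable overlap.
5 states suffice.
        0   1  
>  s0   s0  s1 
   s1   s0  s2 
   s2   s0  s3 
   s3   s0  s4 
 * s4   s4  s4 
(> = start, * = accepting)

start=s0 accept=s4 s0-0->s0 s0-1->s1 s1-0->s0 s1-1->s2 s2-0->s0 s2-1->s3 s3-0->s0 s3-1->s4 s4-0->s4 s4-1->s4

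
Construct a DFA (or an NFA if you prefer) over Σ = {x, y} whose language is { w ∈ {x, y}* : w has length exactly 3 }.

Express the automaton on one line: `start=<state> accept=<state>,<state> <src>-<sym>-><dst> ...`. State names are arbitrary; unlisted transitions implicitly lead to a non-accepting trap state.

We only need to distinguish lengths 0, 1, …, 3, and '>3'. Chain q0 → q1 → q2 → q3 → q4 on every symbol, with q4 looping. Accepting states: {q3}.
        x   y  
>  q0   q1  q1 
   q1   q2  q2 
   q2   q3  q3 
 * q3   q4  q4 
   q4   q4  q4 
(> = start, * = accepting)

start=q0 accept=q3 q0-x->q1 q0-y->q1 q1-x->q2 q1-y->q2 q2-x->q3 q2-y->q3 q3-x->q4 q3-y->q4 q4-x->q4 q4-y->q4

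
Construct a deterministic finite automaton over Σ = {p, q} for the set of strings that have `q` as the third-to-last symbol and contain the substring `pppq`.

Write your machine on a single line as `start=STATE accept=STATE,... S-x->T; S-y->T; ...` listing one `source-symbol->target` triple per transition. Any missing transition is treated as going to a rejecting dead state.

Build one automaton per condition and run them in lockstep. The first has 15 states tracking the last 3 symbols read; the second has 5 states tracking whether and how much of `pppq` has been seen. A product state is a pair (one from each), accepting exactly when both do. Minimizing collapses redundant product states.
With 11 states:
          p    q  
>  s0     s1   s0 
   s1     s2   s0 
   s2     s3   s0 
   s3     s3   s4 
   s4     s5   s6 
   s5     s7   s8 
   s6     s9  s10 
 * s7     s3   s4 
 * s8     s5   s6 
 * s9     s7   s8 
 * s10    s9  s10 
(> = start, * = accepting)

start=s0; accept=s7,s8,s9,s10; s0-p->s1; s0-q->s0; s1-p->s2; s1-q->s0; s2-p->s3; s2-q->s0; s3-p->s3; s3-q->s4; s4-p->s5; s4-q->s6; s5-p->s7; s5-q->s8; s6-p->s9; s6-q->s10; s7-p->s3; s7-q->s4; s8-p->s5; s8-q->s6; s9-p->s7; s9-q->s8; s10-p->s9; s10-q->s10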